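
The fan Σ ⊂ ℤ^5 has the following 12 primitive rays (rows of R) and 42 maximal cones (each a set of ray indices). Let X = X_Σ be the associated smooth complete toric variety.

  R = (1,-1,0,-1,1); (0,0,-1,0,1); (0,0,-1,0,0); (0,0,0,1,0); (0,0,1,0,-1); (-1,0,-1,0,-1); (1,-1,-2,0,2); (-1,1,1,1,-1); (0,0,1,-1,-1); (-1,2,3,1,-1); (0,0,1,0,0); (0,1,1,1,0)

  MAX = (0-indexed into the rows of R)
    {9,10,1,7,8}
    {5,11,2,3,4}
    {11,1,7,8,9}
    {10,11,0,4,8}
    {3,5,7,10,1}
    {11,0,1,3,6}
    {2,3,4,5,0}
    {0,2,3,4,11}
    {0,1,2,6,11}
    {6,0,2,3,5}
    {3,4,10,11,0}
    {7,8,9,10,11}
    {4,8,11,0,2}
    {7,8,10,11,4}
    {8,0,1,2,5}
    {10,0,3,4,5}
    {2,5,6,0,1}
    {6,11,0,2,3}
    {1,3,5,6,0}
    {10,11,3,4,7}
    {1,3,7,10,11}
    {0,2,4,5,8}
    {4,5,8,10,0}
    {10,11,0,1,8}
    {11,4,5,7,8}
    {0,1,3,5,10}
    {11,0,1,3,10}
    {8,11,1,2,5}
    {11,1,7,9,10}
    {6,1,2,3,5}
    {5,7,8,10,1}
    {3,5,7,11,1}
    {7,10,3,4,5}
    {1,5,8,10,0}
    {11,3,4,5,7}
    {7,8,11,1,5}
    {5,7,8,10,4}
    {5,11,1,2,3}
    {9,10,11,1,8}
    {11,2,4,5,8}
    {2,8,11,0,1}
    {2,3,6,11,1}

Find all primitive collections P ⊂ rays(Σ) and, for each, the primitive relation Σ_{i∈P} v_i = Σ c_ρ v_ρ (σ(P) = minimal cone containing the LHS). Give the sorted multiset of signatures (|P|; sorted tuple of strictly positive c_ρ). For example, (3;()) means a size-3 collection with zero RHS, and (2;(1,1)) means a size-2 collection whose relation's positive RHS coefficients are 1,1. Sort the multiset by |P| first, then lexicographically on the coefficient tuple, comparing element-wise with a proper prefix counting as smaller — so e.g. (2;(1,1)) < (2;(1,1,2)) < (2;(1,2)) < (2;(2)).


|primitive collections| = 20. Relations:

  P={1,4}:  v_{1} + v_{4} = 0 ; sig = (2;())
  P={2,10}:  v_{2} + v_{10} = 0 ; sig = (2;())
  P={0,7}:  v_{0} + v_{7} = v_{10} ; sig = (2;(1))
  P={3,8}:  v_{3} + v_{8} = v_{4} ; sig = (2;(1))
  P={2,7}:  v_{2} + v_{7} = v_{5} + v_{11} ; sig = (2;(1,1))
  P={6,7}:  v_{6} + v_{7} = v_{1} + v_{3} ; sig = (2;(1,1))
  P={6,8}:  v_{6} + v_{8} = v_{0} + v_{2} ; sig = (2;(1,1))
  P={3,9}:  v_{3} + v_{9} = v_{7} + v_{10} + v_{11} ; sig = (2;(1,1,1))
  P={4,6}:  v_{4} + v_{6} = v_{0} + v_{2} + v_{3} ; sig = (2;(1,1,1))
  P={6,9}:  v_{6} + v_{9} = v_{1} + v_{10} + v_{11} ; sig = (2;(1,1,1))
  P={6,10}:  v_{6} + v_{10} = v_{0} + v_{1} + v_{3} ; sig = (2;(1,1,1))
  P={2,9}:  v_{2} + v_{9} = v_{1} + v_{7} + v_{8} + v_{11} ; sig = (2;(1,1,1,1))
  P={4,9}:  v_{4} + v_{9} = v_{7} + v_{8} + v_{10} + v_{11} ; sig = (2;(1,1,1,1))
  P={0,9}:  v_{0} + v_{9} = v_{1} + v_{8} + 2·v_{10} + v_{11} ; sig = (2;(1,1,1,2))
  P={5,9}:  v_{5} + v_{9} = v_{1} + 2·v_{7} + v_{8} ; sig = (2;(1,1,2))
  P={0,5,11}:  v_{0} + v_{5} + v_{11} = 0 ; sig = (3;())
  P={5,10,11}:  v_{5} + v_{10} + v_{11} = v_{7} ; sig = (3;(1))
  P={5,6,11}:  v_{5} + v_{6} + v_{11} = v_{1} + v_{2} + v_{3} ; sig = (3;(1,1,1))
  P={0,1,2,3}:  v_{0} + v_{1} + v_{2} + v_{3} = v_{6} ; sig = (4;(1))
  P={1,7,8,10,11}:  v_{1} + v_{7} + v_{8} + v_{10} + v_{11} = v_{9} ; sig = (5;(1))

Signatures (|P|; sorted positive RHS coefficients), sorted:
[(2;()), (2;()), (2;(1)), (2;(1)), (2;(1,1)), (2;(1,1)), (2;(1,1)), (2;(1,1,1)), (2;(1,1,1)), (2;(1,1,1)), (2;(1,1,1)), (2;(1,1,1,1)), (2;(1,1,1,1)), (2;(1,1,1,2)), (2;(1,1,2)), (3;()), (3;(1)), (3;(1,1,1)), (4;(1)), (5;(1))]


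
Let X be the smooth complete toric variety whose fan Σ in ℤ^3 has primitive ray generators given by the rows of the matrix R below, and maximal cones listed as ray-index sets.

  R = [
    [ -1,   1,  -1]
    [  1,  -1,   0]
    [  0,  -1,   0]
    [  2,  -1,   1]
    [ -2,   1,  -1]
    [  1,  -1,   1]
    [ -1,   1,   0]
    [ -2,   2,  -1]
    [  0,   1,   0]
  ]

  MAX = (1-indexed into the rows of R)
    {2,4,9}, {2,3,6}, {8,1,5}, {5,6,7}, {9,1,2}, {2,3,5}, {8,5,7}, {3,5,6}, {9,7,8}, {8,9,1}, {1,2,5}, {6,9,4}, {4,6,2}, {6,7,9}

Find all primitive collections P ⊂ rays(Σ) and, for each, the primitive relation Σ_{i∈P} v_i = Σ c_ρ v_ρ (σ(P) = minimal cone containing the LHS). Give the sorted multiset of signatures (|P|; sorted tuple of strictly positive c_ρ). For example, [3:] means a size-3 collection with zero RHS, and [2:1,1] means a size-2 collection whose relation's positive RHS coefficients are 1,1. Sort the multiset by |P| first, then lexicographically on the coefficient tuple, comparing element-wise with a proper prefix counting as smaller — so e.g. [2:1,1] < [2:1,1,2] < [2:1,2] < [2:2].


Σ has 17 primitive collections:

  {1,6}:  v_{1} + v_{6} = 0 — sig = [2:]
  {2,7}:  v_{2} + v_{7} = 0 — sig = [2:]
  {3,9}:  v_{3} + v_{9} = 0 — sig = [2:]
  {4,5}:  v_{4} + v_{5} = 0 — sig = [2:]
  {1,7}:  v_{1} + v_{7} = v_{8} — sig = [2:1]
  {2,8}:  v_{2} + v_{8} = v_{1} — sig = [2:1]
  {3,8}:  v_{3} + v_{8} = v_{5} — sig = [2:1]
  {4,8}:  v_{4} + v_{8} = v_{9} — sig = [2:1]
  {5,9}:  v_{5} + v_{9} = v_{8} — sig = [2:1]
  {6,8}:  v_{6} + v_{8} = v_{7} — sig = [2:1]
  {1,3}:  v_{1} + v_{3} = v_{2} + v_{5} — sig = [2:1,1]
  {1,4}:  v_{1} + v_{4} = v_{2} + v_{9} — sig = [2:1,1]
  {3,4}:  v_{3} + v_{4} = v_{2} + v_{6} — sig = [2:1,1]
  {3,7}:  v_{3} + v_{7} = v_{5} + v_{6} — sig = [2:1,1]
  {4,7}:  v_{4} + v_{7} = v_{6} + v_{9} — sig = [2:1,1]
  {2,5,6}:  v_{2} + v_{5} + v_{6} = v_{3} — sig = [3:1]
  {2,6,9}:  v_{2} + v_{6} + v_{9} = v_{4} — sig = [3:1]

Signatures (|P|; sorted positive RHS coefficients), sorted:
    |P|=2: 15 collections, coeffs (), (), (), (), (1), (1), (1), (1), (1), (1), (1,1), (1,1), (1,1), (1,1), (1,1)
    |P|=3: 2 collections, coeffs (1), (1)


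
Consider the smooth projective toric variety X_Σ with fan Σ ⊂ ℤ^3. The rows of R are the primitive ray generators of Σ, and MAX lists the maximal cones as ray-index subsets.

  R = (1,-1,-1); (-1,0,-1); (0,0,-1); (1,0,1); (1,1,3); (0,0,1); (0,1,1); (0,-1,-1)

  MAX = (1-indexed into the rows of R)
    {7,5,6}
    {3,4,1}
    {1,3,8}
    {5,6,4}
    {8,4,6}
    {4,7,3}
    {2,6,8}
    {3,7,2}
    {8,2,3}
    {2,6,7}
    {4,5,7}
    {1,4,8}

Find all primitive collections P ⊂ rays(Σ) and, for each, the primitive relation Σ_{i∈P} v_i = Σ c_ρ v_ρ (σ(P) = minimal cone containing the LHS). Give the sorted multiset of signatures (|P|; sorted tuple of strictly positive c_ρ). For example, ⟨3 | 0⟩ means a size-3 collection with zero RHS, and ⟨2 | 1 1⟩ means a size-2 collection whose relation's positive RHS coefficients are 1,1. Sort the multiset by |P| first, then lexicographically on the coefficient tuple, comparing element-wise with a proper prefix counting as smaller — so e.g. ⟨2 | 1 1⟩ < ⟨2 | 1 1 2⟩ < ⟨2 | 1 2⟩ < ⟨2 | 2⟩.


12 collections generate NE(X_Σ); each relation:

  P = {2,4}:  v_{2} + v_{4} = 0  so sig = ⟨2 | 0⟩
  P = {3,6}:  v_{3} + v_{6} = 0  so sig = ⟨2 | 0⟩
  P = {7,8}:  v_{7} + v_{8} = 0  so sig = ⟨2 | 0⟩
  P = {1,2}:  v_{1} + v_{2} = v_{3} + v_{8}  so sig = ⟨2 | 1 1⟩
  P = {1,6}:  v_{1} + v_{6} = v_{4} + v_{8}  so sig = ⟨2 | 1 1⟩
  P = {1,7}:  v_{1} + v_{7} = v_{3} + v_{4}  so sig = ⟨2 | 1 1⟩
  P = {2,5}:  v_{2} + v_{5} = v_{6} + v_{7}  so sig = ⟨2 | 1 1⟩
  P = {3,5}:  v_{3} + v_{5} = v_{4} + v_{7}  so sig = ⟨2 | 1 1⟩
  P = {5,8}:  v_{5} + v_{8} = v_{4} + v_{6}  so sig = ⟨2 | 1 1⟩
  P = {1,5}:  v_{1} + v_{5} = 2·v_{4}  so sig = ⟨2 | 2⟩
  P = {3,4,8}:  v_{3} + v_{4} + v_{8} = v_{1}  so sig = ⟨3 | 1⟩
  P = {4,6,7}:  v_{4} + v_{6} + v_{7} = v_{5}  so sig = ⟨3 | 1⟩

Sorted signature multiset PRS(X):
{ ⟨2 | 0⟩ ×3,  ⟨2 | 1 1⟩ ×6,  ⟨2 | 2⟩,  ⟨3 | 1⟩ ×2 }


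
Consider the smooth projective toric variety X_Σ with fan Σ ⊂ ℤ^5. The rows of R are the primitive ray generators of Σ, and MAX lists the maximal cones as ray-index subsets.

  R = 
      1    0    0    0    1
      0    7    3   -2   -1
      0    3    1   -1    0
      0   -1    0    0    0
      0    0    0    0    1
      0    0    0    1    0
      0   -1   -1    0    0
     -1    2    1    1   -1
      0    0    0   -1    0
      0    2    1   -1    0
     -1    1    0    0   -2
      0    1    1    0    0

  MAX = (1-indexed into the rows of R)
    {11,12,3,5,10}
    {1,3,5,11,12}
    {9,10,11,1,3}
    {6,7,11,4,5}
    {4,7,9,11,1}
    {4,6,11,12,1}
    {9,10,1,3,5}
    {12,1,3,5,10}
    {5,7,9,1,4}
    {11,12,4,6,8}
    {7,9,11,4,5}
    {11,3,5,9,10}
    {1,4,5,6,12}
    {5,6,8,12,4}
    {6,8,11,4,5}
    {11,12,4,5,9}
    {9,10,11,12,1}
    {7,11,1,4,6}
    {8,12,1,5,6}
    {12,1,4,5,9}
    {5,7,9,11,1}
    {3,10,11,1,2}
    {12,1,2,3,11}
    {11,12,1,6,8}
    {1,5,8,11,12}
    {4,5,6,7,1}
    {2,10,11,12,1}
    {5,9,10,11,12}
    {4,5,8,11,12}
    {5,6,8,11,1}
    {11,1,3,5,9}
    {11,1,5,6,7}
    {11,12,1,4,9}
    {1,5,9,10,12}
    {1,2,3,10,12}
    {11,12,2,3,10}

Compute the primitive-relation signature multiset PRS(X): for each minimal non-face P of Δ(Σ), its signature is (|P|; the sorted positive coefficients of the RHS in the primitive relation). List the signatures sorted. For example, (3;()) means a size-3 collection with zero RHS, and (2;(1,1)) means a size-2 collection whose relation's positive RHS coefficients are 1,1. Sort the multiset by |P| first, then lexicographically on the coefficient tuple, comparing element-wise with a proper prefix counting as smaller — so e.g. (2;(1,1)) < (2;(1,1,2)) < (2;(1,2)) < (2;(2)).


25 minimal non-faces of Δ(Σ) (on 12 rays):

  P={6,9}:  v_{6} + v_{9} = 0  →  sig = (2;())
  P={7,12}:  v_{7} + v_{12} = 0  →  sig = (2;())
  P={3,4}:  v_{3} + v_{4} = v_{10}  →  sig = (2;(1))
  P={4,10}:  v_{4} + v_{10} = v_{9} + v_{12}  →  sig = (2;(1,1))
  P={7,8}:  v_{7} + v_{8} = v_{5} + v_{6} + v_{11}  →  sig = (2;(1,1,1))
  P={8,9}:  v_{8} + v_{9} = v_{5} + v_{11} + v_{12}  →  sig = (2;(1,1,1))
  P={2,7}:  v_{2} + v_{7} = v_{1} + v_{3} + v_{10} + v_{11}  →  sig = (2;(1,1,1,1))
  P={6,10}:  v_{6} + v_{10} = v_{1} + v_{5} + v_{11} + v_{12}  →  sig = (2;(1,1,1,1))
  P={7,10}:  v_{7} + v_{10} = v_{1} + v_{5} + v_{9} + v_{11}  →  sig = (2;(1,1,1,1))
  P={2,4}:  v_{2} + v_{4} = v_{1} + 2·v_{10} + v_{11} + v_{12}  →  sig = (2;(1,1,1,2))
  P={2,6}:  v_{2} + v_{6} = 2·v_{1} + v_{3} + v_{5} + 2·v_{11} + 2·v_{12}  →  sig = (2;(1,1,2,2,2))
  P={2,9}:  v_{2} + v_{9} = v_{1} + 3·v_{10} + v_{11}  →  sig = (2;(1,1,3))
  P={2,5}:  v_{2} + v_{5} = 2·v_{3} + v_{12}  →  sig = (2;(1,2))
  P={3,6}:  v_{3} + v_{6} = 2·v_{1} + 2·v_{5} + 2·v_{11} + v_{12}  →  sig = (2;(1,2,2,2))
  P={3,7}:  v_{3} + v_{7} = 2·v_{1} + 2·v_{5} + v_{9} + 2·v_{11}  →  sig = (2;(1,2,2,2))
  P={8,10}:  v_{8} + v_{10} = v_{1} + 2·v_{5} + 2·v_{11} + 2·v_{12}  →  sig = (2;(1,2,2,2))
  P={2,8}:  v_{2} + v_{8} = 2·v_{1} + v_{3} + 2·v_{5} + 3·v_{11} + 3·v_{12}  →  sig = (2;(1,2,2,3,3))
  P={3,8}:  v_{3} + v_{8} = 2·v_{1} + 3·v_{5} + 3·v_{11} + 2·v_{12}  →  sig = (2;(2,2,3,3))
  P={1,4,8}:  v_{1} + v_{4} + v_{8} = v_{6} + v_{12}  →  sig = (3;(1,1))
  P={3,9,12}:  v_{3} + v_{9} + v_{12} = 2·v_{10}  →  sig = (3;(2))
  P={1,4,5,11}:  v_{1} + v_{4} + v_{5} + v_{11} = 0  →  sig = (4;())
  P={1,5,10,11}:  v_{1} + v_{5} + v_{10} + v_{11} = v_{3}  →  sig = (4;(1))
  P={5,6,11,12}:  v_{5} + v_{6} + v_{11} + v_{12} = v_{8}  →  sig = (4;(1))
  P={1,3,10,11,12}:  v_{1} + v_{3} + v_{10} + v_{11} + v_{12} = v_{2}  →  sig = (5;(1))
  P={1,5,9,11,12}:  v_{1} + v_{5} + v_{9} + v_{11} + v_{12} = v_{10}  →  sig = (5;(1))

Sorted signature multiset PRS(X):
{ (2;()) ×2,  (2;(1)),  (2;(1,1)),  (2;(1,1,1)) ×2,  (2;(1,1,1,1)) ×3,  (2;(1,1,1,2)),  (2;(1,1,2,2,2)),  (2;(1,1,3)),  (2;(1,2)),  (2;(1,2,2,2)) ×3,  (2;(1,2,2,3,3)),  (2;(2,2,3,3)),  (3;(1,1)),  (3;(2)),  (4;()),  (4;(1)) ×2,  (5;(1)) ×2 }


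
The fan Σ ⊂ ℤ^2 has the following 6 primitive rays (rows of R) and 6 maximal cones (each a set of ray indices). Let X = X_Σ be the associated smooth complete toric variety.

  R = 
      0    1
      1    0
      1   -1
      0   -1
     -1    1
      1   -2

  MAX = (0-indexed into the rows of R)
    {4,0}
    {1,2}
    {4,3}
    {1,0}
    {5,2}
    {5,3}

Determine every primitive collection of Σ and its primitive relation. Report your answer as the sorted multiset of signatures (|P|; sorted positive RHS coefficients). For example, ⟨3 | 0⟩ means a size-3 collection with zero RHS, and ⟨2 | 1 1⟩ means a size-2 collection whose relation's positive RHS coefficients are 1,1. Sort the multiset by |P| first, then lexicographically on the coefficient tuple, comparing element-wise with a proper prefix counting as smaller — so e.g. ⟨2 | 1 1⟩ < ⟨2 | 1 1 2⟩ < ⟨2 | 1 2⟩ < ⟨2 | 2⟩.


Δ(Σ) — 6 vertices, 9 min non-faces:

  P={0,3}:  v_{0} + v_{3} = 0  ⟹  sig = ⟨2 | 0⟩
  P={2,4}:  v_{2} + v_{4} = 0  ⟹  sig = ⟨2 | 0⟩
  P={0,2}:  v_{0} + v_{2} = v_{1}  ⟹  sig = ⟨2 | 1⟩
  P={0,5}:  v_{0} + v_{5} = v_{2}  ⟹  sig = ⟨2 | 1⟩
  P={1,3}:  v_{1} + v_{3} = v_{2}  ⟹  sig = ⟨2 | 1⟩
  P={1,4}:  v_{1} + v_{4} = v_{0}  ⟹  sig = ⟨2 | 1⟩
  P={2,3}:  v_{2} + v_{3} = v_{5}  ⟹  sig = ⟨2 | 1⟩
  P={4,5}:  v_{4} + v_{5} = v_{3}  ⟹  sig = ⟨2 | 1⟩
  P={1,5}:  v_{1} + v_{5} = 2·v_{2}  ⟹  sig = ⟨2 | 2⟩

Signatures (|P|; sorted positive RHS coefficients), sorted:
    |P|=2: 9 collections, coeffs (), (), (1), (1), (1), (1), (1), (1), (2)


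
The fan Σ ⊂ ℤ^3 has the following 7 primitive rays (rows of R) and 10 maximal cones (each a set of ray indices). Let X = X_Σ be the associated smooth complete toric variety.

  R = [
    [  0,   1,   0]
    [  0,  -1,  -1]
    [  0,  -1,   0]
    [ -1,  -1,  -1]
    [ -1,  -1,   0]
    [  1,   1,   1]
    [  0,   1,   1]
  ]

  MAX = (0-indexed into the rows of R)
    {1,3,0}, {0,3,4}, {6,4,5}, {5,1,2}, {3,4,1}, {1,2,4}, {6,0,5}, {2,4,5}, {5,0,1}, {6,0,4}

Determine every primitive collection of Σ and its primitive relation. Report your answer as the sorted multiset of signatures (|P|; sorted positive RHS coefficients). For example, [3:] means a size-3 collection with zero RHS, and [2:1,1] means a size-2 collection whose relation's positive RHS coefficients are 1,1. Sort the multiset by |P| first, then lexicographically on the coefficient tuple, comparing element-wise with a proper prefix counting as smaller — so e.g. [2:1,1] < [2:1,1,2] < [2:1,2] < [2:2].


The 9 primitive collections of Σ (r=7, n=3):

  P={0,2}:  v_{0} + v_{2} = 0  ⟹  sig = [2:]
  P={1,6}:  v_{1} + v_{6} = 0  ⟹  sig = [2:]
  P={3,5}:  v_{3} + v_{5} = 0  ⟹  sig = [2:]
  P={2,3}:  v_{2} + v_{3} = v_{1} + v_{4}  ⟹  sig = [2:1,1]
  P={2,6}:  v_{2} + v_{6} = v_{4} + v_{5}  ⟹  sig = [2:1,1]
  P={3,6}:  v_{3} + v_{6} = v_{0} + v_{4}  ⟹  sig = [2:1,1]
  P={0,1,4}:  v_{0} + v_{1} + v_{4} = v_{3}  ⟹  sig = [3:1]
  P={0,4,5}:  v_{0} + v_{4} + v_{5} = v_{6}  ⟹  sig = [3:1]
  P={1,4,5}:  v_{1} + v_{4} + v_{5} = v_{2}  ⟹  sig = [3:1]

Hence PRS(X_Σ) =
    |P|=2: 6 collections, coeffs (), (), (), (1,1), (1,1), (1,1)
    |P|=3: 3 collections, coeffs (1), (1), (1)


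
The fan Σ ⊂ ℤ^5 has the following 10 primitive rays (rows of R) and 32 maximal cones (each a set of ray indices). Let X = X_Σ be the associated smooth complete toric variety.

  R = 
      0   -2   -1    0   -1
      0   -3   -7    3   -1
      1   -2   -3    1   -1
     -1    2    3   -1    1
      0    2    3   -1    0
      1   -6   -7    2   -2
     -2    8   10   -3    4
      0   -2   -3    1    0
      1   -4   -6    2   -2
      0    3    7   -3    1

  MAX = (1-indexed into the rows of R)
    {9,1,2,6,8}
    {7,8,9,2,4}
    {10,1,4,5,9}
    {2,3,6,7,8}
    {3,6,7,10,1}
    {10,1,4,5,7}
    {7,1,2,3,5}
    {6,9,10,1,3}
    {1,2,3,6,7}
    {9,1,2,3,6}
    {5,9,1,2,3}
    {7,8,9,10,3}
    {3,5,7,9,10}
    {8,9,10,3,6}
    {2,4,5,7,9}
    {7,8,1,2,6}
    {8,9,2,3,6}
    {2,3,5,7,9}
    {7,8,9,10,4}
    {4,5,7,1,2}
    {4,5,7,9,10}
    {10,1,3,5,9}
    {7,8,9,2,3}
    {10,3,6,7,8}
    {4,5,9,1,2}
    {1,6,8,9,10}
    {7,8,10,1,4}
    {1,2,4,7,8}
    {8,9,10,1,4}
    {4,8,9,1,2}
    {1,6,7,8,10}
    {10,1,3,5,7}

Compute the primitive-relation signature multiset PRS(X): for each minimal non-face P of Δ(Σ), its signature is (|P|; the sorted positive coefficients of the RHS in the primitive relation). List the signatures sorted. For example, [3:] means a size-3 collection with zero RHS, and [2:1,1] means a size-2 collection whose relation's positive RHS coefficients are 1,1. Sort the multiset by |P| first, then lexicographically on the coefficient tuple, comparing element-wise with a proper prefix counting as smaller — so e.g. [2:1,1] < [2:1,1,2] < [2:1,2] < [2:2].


Σ has 8 primitive collections:

  P = {2,10}:  v_{2} + v_{10} = 0  ⟹  sig = [2:]
  P = {3,4}:  v_{3} + v_{4} = 0  ⟹  sig = [2:]
  P = {5,8}:  v_{5} + v_{8} = 0  ⟹  sig = [2:]
  P = {4,6}:  v_{4} + v_{6} = v_{1} + v_{8}  ⟹  sig = [2:1,1]
  P = {5,6}:  v_{5} + v_{6} = v_{1} + v_{3}  ⟹  sig = [2:1,1]
  P = {1,3,8}:  v_{1} + v_{3} + v_{8} = v_{6}  ⟹  sig = [3:1]
  P = {1,7,9}:  v_{1} + v_{7} + v_{9} = v_{4}  ⟹  sig = [3:1]
  P = {6,7,9}:  v_{6} + v_{7} + v_{9} = v_{8}  ⟹  sig = [3:1]

Hence PRS(X_Σ) =
    |P|=2: 5 collections, coeffs (), (), (), (1,1), (1,1)
    |P|=3: 3 collections, coeffs (1), (1), (1)


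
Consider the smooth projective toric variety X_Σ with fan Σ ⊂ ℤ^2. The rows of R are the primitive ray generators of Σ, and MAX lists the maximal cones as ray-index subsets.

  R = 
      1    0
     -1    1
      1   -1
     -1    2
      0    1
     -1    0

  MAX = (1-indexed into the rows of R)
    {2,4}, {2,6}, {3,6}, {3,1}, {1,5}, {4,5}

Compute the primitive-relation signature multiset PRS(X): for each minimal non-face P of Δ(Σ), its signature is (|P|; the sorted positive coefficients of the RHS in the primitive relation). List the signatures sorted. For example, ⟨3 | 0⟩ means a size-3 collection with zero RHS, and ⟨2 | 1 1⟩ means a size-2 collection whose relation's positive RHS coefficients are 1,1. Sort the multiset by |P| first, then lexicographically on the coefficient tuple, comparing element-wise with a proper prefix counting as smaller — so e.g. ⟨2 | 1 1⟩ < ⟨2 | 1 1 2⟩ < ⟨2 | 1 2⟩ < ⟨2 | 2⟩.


Minimal non-faces — 9 found among 6 rays, 6 max cones:

  P={1,6}:  v_{1} + v_{6} = 0  ⟹  sig = ⟨2 | 0⟩
  P={2,3}:  v_{2} + v_{3} = 0  ⟹  sig = ⟨2 | 0⟩
  P={1,2}:  v_{1} + v_{2} = v_{5}  ⟹  sig = ⟨2 | 1⟩
  P={2,5}:  v_{2} + v_{5} = v_{4}  ⟹  sig = ⟨2 | 1⟩
  P={3,4}:  v_{3} + v_{4} = v_{5}  ⟹  sig = ⟨2 | 1⟩
  P={3,5}:  v_{3} + v_{5} = v_{1}  ⟹  sig = ⟨2 | 1⟩
  P={5,6}:  v_{5} + v_{6} = v_{2}  ⟹  sig = ⟨2 | 1⟩
  P={1,4}:  v_{1} + v_{4} = 2·v_{5}  ⟹  sig = ⟨2 | 2⟩
  P={4,6}:  v_{4} + v_{6} = 2·v_{2}  ⟹  sig = ⟨2 | 2⟩

Sorted signature multiset PRS(X):
    ⟨2 | 0⟩
    ⟨2 | 0⟩
    ⟨2 | 1⟩
    ⟨2 | 1⟩
    ⟨2 | 1⟩
    ⟨2 | 1⟩
    ⟨2 | 1⟩
    ⟨2 | 2⟩
    ⟨2 | 2⟩


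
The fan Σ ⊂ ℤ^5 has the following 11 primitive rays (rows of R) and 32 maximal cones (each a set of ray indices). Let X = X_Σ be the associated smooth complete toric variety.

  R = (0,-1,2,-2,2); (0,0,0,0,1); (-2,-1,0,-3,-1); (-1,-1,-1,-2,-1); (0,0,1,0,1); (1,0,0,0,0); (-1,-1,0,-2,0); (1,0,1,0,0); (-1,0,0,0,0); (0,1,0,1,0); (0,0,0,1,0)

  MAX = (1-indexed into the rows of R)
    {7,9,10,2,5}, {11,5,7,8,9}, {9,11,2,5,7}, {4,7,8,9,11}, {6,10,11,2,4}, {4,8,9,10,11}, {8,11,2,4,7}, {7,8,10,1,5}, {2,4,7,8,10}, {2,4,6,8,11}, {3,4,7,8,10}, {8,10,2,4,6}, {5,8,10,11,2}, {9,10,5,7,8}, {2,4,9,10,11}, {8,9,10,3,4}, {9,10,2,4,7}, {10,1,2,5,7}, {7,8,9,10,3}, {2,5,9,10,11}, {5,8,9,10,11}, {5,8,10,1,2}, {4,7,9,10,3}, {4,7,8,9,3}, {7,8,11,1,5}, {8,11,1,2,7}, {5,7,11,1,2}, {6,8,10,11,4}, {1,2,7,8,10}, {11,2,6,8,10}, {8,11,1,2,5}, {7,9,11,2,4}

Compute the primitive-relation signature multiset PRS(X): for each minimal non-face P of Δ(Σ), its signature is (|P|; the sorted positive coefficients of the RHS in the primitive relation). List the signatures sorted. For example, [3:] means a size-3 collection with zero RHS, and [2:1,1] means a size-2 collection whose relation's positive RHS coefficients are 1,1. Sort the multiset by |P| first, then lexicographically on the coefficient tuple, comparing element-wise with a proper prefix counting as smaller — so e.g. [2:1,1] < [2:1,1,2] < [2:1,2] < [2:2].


Primitive collections (18):

  P = {6,9}:  v_{6} + v_{9} = 0  →  sig = [2:]
  P = {4,5}:  v_{4} + v_{5} = v_{7}  →  sig = [2:1]
  P = {5,6}:  v_{5} + v_{6} = v_{2} + v_{8}  →  sig = [2:1,1]
  P = {6,7}:  v_{6} + v_{7} = v_{2} + v_{4} + v_{8}  →  sig = [2:1,1,1]
  P = {3,6}:  v_{3} + v_{6} = v_{4} + v_{7} + v_{8} + v_{10}  →  sig = [2:1,1,1,1]
  P = {3,5}:  v_{3} + v_{5} = 2·v_{7} + v_{8} + v_{9} + v_{10}  →  sig = [2:1,1,1,2]
  P = {1,3}:  v_{1} + v_{3} = v_{5} + 3·v_{7} + v_{8} + v_{10}  →  sig = [2:1,1,1,3]
  P = {1,4}:  v_{1} + v_{4} = v_{2} + 2·v_{7} + v_{8}  →  sig = [2:1,1,2]
  P = {3,11}:  v_{3} + v_{11} = v_{4} + v_{8} + 2·v_{9}  →  sig = [2:1,1,2]
  P = {1,9}:  v_{1} + v_{9} = 2·v_{5} + v_{7}  →  sig = [2:1,2]
  P = {2,3}:  v_{2} + v_{3} = 2·v_{7} + v_{10}  →  sig = [2:1,2]
  P = {1,6}:  v_{1} + v_{6} = 2·v_{2} + v_{7} + 2·v_{8}  →  sig = [2:1,2,2]
  P = {2,8,9}:  v_{2} + v_{8} + v_{9} = v_{5}  →  sig = [3:1]
  P = {7,10,11}:  v_{7} + v_{10} + v_{11} = v_{9}  →  sig = [3:1]
  P = {1,10,11}:  v_{1} + v_{10} + v_{11} = 2·v_{5}  →  sig = [3:2]
  P = {2,5,7,8}:  v_{2} + v_{5} + v_{7} + v_{8} = v_{1}  →  sig = [4:1]
  P = {2,4,8,10,11}:  v_{2} + v_{4} + v_{8} + v_{10} + v_{11} = 0  →  sig = [5:]
  P = {4,7,8,9,10}:  v_{4} + v_{7} + v_{8} + v_{9} + v_{10} = v_{3}  →  sig = [5:1]

Sorted signature multiset PRS(X):
    |P|=2: 12 collections, coeffs (), (1), (1,1), (1,1,1), (1,1,1,1), (1,1,1,2), (1,1,1,3), (1,1,2), (1,1,2), (1,2), (1,2), (1,2,2)
    |P|=3: 3 collections, coeffs (1), (1), (2)
    |P|=4: 1 collection, coeffs (1)
    |P|=5: 2 collections, coeffs (), (1)


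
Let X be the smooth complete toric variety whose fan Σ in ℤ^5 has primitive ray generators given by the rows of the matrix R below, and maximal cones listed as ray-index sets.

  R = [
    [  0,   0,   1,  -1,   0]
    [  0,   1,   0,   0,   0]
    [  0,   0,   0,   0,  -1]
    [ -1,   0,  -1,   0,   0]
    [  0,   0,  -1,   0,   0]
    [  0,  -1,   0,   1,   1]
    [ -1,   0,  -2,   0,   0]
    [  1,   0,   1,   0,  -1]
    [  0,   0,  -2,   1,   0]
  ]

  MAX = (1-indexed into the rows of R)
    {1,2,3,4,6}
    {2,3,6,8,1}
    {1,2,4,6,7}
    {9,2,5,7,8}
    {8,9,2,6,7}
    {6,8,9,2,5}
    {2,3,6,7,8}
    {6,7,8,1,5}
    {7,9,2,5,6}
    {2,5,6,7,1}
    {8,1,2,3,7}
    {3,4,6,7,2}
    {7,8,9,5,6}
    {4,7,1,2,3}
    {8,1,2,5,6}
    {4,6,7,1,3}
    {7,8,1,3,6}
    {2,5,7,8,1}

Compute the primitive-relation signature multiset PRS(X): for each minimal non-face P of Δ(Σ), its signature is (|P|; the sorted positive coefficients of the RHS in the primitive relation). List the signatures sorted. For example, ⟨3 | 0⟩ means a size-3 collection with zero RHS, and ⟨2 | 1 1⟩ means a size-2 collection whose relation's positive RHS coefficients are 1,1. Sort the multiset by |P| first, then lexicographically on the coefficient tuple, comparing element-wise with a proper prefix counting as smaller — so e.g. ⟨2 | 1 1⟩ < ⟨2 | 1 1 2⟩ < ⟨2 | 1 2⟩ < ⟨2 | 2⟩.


Σ has 9 primitive collections:

  • {1,9}:  v_{1} + v_{9} = v_{5}  ⟹  sig = ⟨2 | 1⟩
  • {4,5}:  v_{4} + v_{5} = v_{7}  ⟹  sig = ⟨2 | 1⟩
  • {4,8}:  v_{4} + v_{8} = v_{3}  ⟹  sig = ⟨2 | 1⟩
  • {3,5}:  v_{3} + v_{5} = v_{7} + v_{8}  ⟹  sig = ⟨2 | 1 1⟩
  • {4,9}:  v_{4} + v_{9} = v_{2} + v_{6} + 2·v_{7} + v_{8}  ⟹  sig = ⟨2 | 1 1 1 2⟩
  • {3,9}:  v_{3} + v_{9} = v_{2} + v_{6} + 2·v_{7} + 2·v_{8}  ⟹  sig = ⟨2 | 1 1 2 2⟩
  • {1,2,6,7,8}:  v_{1} + v_{2} + v_{6} + v_{7} + v_{8} = 0  ⟹  sig = ⟨5 | 0⟩
  • {1,2,3,6,7}:  v_{1} + v_{2} + v_{3} + v_{6} + v_{7} = v_{4}  ⟹  sig = ⟨5 | 1⟩
  • {2,5,6,7,8}:  v_{2} + v_{5} + v_{6} + v_{7} + v_{8} = v_{9}  ⟹  sig = ⟨5 | 1⟩

Sorted signature multiset PRS(X):
[⟨2 | 1⟩, ⟨2 | 1⟩, ⟨2 | 1⟩, ⟨2 | 1 1⟩, ⟨2 | 1 1 1 2⟩, ⟨2 | 1 1 2 2⟩, ⟨5 | 0⟩, ⟨5 | 1⟩, ⟨5 | 1⟩]


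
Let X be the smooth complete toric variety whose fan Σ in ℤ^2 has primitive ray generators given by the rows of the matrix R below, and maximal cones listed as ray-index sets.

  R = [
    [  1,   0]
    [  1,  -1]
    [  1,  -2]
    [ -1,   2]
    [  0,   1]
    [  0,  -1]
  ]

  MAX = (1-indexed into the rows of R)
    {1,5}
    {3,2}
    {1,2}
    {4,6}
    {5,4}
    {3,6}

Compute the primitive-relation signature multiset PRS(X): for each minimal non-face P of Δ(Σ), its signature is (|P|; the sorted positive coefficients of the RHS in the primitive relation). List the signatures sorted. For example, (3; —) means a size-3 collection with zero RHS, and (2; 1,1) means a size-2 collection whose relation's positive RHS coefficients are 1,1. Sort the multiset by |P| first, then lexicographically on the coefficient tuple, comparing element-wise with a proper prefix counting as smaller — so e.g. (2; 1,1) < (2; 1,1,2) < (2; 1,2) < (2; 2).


The 9 primitive collections of Σ (r=6, n=2):

  {3,4}:  v_{3} + v_{4} = 0  ⇒ sig = (2; —)
  {5,6}:  v_{5} + v_{6} = 0  ⇒ sig = (2; —)
  {1,6}:  v_{1} + v_{6} = v_{2}  ⇒ sig = (2; 1)
  {2,4}:  v_{2} + v_{4} = v_{5}  ⇒ sig = (2; 1)
  {2,5}:  v_{2} + v_{5} = v_{1}  ⇒ sig = (2; 1)
  {2,6}:  v_{2} + v_{6} = v_{3}  ⇒ sig = (2; 1)
  {3,5}:  v_{3} + v_{5} = v_{2}  ⇒ sig = (2; 1)
  {1,3}:  v_{1} + v_{3} = 2·v_{2}  ⇒ sig = (2; 2)
  {1,4}:  v_{1} + v_{4} = 2·v_{5}  ⇒ sig = (2; 2)

Sorted signature multiset PRS(X):
    |P|=2: 9 collections, coeffs (), (), (1), (1), (1), (1), (1), (2), (2)


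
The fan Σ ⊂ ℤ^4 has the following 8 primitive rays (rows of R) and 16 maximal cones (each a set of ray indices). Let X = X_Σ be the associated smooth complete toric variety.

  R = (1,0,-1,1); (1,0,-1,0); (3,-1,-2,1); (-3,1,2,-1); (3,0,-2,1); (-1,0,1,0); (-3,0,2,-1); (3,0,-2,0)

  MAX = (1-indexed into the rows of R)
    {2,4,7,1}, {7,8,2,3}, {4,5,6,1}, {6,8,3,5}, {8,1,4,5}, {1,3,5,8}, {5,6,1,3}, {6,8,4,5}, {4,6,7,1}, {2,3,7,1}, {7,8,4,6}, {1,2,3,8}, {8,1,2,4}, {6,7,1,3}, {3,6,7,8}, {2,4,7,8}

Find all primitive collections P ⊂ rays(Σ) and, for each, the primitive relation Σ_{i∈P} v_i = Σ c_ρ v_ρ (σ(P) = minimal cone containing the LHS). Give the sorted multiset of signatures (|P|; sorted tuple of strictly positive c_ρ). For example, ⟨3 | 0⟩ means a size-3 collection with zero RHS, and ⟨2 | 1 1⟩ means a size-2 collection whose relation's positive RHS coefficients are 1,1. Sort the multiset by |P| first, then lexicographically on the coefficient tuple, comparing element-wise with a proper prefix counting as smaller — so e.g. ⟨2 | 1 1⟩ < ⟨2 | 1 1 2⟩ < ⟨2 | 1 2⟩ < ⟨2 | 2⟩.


6 minimal non-faces of Δ(Σ) (on 8 rays):

  P={2,6}:  v_{2} + v_{6} = 0  →  sig = ⟨2 | 0⟩
  P={3,4}:  v_{3} + v_{4} = 0  →  sig = ⟨2 | 0⟩
  P={5,7}:  v_{5} + v_{7} = 0  →  sig = ⟨2 | 0⟩
  P={2,5}:  v_{2} + v_{5} = v_{1} + v_{8}  →  sig = ⟨2 | 1 1⟩
  P={1,6,8}:  v_{1} + v_{6} + v_{8} = v_{5}  →  sig = ⟨3 | 1⟩
  P={1,7,8}:  v_{1} + v_{7} + v_{8} = v_{2}  →  sig = ⟨3 | 1⟩

Signatures (|P|; sorted positive RHS coefficients), sorted:
{ ⟨2 | 0⟩ ×3,  ⟨2 | 1 1⟩,  ⟨3 | 1⟩ ×2 }


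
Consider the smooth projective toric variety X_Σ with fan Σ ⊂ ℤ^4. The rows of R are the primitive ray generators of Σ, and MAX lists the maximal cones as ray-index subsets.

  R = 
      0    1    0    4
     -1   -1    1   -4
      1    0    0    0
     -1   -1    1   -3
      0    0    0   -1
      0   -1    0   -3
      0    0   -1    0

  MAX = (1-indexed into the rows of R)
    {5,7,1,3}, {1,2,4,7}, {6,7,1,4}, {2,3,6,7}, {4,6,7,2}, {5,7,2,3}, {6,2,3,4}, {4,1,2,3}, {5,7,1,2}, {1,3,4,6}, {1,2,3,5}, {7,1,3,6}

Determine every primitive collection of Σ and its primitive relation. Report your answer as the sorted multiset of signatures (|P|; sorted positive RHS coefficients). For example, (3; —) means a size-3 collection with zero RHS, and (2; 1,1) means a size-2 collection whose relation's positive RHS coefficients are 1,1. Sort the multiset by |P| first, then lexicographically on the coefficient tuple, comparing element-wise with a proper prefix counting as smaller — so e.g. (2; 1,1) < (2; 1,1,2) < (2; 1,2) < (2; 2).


Σ has 5 primitive collections:

  P={4,5}:  v_{4} + v_{5} = v_{2} — sig = (2; 1)
  P={5,6}:  v_{5} + v_{6} = v_{2} + v_{3} + v_{7} — sig = (2; 1,1,1)
  P={1,2,6}:  v_{1} + v_{2} + v_{6} = v_{4} — sig = (3; 1)
  P={3,4,7}:  v_{3} + v_{4} + v_{7} = v_{6} — sig = (3; 1)
  P={1,2,3,7}:  v_{1} + v_{2} + v_{3} + v_{7} = 0 — sig = (4; —)

Sorted signature multiset PRS(X):
    |P|=2: 2 collections, coeffs (1), (1,1,1)
    |P|=3: 2 collections, coeffs (1), (1)
    |P|=4: 1 collection, coeffs ()


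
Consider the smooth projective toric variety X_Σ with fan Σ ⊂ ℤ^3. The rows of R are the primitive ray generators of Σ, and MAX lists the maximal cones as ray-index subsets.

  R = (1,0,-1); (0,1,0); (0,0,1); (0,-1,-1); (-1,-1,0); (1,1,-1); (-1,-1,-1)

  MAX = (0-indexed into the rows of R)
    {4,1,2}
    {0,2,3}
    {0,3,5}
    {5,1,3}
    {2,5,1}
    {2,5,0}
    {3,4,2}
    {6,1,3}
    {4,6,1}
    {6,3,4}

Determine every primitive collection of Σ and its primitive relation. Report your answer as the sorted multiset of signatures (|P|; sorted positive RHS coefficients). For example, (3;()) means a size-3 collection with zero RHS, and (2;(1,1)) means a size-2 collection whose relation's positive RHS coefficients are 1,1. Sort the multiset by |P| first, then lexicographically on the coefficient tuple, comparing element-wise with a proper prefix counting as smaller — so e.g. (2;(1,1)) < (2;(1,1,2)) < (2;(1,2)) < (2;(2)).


Δ(Σ) — 7 vertices, 9 min non-faces:

  P={0,1}:  v_{0} + v_{1} = v_{5}  ⟹  sig = (2;(1))
  P={0,4}:  v_{0} + v_{4} = v_{3}  ⟹  sig = (2;(1))
  P={2,6}:  v_{2} + v_{6} = v_{4}  ⟹  sig = (2;(1))
  P={4,5}:  v_{4} + v_{5} = v_{1} + v_{3}  ⟹  sig = (2;(1,1))
  P={0,6}:  v_{0} + v_{6} = v_{1} + 2·v_{3}  ⟹  sig = (2;(1,2))
  P={5,6}:  v_{5} + v_{6} = 2·v_{1} + 2·v_{3}  ⟹  sig = (2;(2,2))
  P={1,2,3}:  v_{1} + v_{2} + v_{3} = 0  ⟹  sig = (3;())
  P={1,3,4}:  v_{1} + v_{3} + v_{4} = v_{6}  ⟹  sig = (3;(1))
  P={2,3,5}:  v_{2} + v_{3} + v_{5} = v_{0}  ⟹  sig = (3;(1))

Signatures (|P|; sorted positive RHS coefficients), sorted:
{ (2;(1)) ×3,  (2;(1,1)),  (2;(1,2)),  (2;(2,2)),  (3;()),  (3;(1)) ×2 }


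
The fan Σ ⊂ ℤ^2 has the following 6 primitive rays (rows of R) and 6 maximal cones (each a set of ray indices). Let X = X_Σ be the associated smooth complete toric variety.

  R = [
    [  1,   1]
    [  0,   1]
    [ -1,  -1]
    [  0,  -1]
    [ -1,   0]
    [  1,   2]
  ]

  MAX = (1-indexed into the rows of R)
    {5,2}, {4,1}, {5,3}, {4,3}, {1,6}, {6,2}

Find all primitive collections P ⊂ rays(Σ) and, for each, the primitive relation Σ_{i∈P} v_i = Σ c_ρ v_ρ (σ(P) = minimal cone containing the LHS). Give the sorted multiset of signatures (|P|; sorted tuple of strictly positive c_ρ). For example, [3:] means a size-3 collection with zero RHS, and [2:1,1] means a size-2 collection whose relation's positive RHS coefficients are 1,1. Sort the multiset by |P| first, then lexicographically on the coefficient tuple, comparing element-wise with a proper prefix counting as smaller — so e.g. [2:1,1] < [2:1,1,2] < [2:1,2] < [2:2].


Minimal non-faces — 9 found among 6 rays, 6 max cones:

  P = {1,3}:  v_{1} + v_{3} = 0  so sig = [2:]
  P = {2,4}:  v_{2} + v_{4} = 0  so sig = [2:]
  P = {1,2}:  v_{1} + v_{2} = v_{6}  so sig = [2:1]
  P = {1,5}:  v_{1} + v_{5} = v_{2}  so sig = [2:1]
  P = {2,3}:  v_{2} + v_{3} = v_{5}  so sig = [2:1]
  P = {3,6}:  v_{3} + v_{6} = v_{2}  so sig = [2:1]
  P = {4,5}:  v_{4} + v_{5} = v_{3}  so sig = [2:1]
  P = {4,6}:  v_{4} + v_{6} = v_{1}  so sig = [2:1]
  P = {5,6}:  v_{5} + v_{6} = 2·v_{2}  so sig = [2:2]

Signatures (|P|; sorted positive RHS coefficients), sorted:
    [2:]
    [2:]
    [2:1]
    [2:1]
    [2:1]
    [2:1]
    [2:1]
    [2:1]
    [2:2]


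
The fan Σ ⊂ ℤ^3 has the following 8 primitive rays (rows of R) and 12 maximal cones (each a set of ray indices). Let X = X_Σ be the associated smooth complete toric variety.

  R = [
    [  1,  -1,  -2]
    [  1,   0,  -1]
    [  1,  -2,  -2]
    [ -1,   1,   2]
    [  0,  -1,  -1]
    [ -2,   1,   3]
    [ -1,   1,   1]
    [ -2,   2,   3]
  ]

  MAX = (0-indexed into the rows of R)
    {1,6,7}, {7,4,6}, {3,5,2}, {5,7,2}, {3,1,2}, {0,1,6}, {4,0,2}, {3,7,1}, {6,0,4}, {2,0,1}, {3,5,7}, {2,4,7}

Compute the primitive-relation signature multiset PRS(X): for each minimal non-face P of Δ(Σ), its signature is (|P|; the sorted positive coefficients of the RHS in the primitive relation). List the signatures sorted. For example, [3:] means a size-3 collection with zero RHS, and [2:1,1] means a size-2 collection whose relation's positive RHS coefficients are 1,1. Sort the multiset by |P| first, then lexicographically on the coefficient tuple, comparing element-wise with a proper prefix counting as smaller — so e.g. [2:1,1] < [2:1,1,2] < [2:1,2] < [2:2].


The 12 primitive collections of Σ (r=8, n=3):

  {0,3}:  v_{0} + v_{3} = 0 — sig = [2:]
  {0,7}:  v_{0} + v_{7} = v_{6} — sig = [2:1]
  {1,4}:  v_{1} + v_{4} = v_{0} — sig = [2:1]
  {1,5}:  v_{1} + v_{5} = v_{3} — sig = [2:1]
  {2,6}:  v_{2} + v_{6} = v_{4} — sig = [2:1]
  {3,6}:  v_{3} + v_{6} = v_{7} — sig = [2:1]
  {0,5}:  v_{0} + v_{5} = v_{2} + v_{7} — sig = [2:1,1]
  {3,4}:  v_{3} + v_{4} = v_{2} + v_{7} — sig = [2:1,1]
  {5,6}:  v_{5} + v_{6} = v_{2} + 2·v_{7} — sig = [2:1,2]
  {4,5}:  v_{4} + v_{5} = 2·v_{2} + 2·v_{7} — sig = [2:2,2]
  {1,2,7}:  v_{1} + v_{2} + v_{7} = 0 — sig = [3:]
  {2,3,7}:  v_{2} + v_{3} + v_{7} = v_{5} — sig = [3:1]

Hence PRS(X_Σ) =
{ [2:],  [2:1] ×5,  [2:1,1] ×2,  [2:1,2],  [2:2,2],  [3:],  [3:1] }


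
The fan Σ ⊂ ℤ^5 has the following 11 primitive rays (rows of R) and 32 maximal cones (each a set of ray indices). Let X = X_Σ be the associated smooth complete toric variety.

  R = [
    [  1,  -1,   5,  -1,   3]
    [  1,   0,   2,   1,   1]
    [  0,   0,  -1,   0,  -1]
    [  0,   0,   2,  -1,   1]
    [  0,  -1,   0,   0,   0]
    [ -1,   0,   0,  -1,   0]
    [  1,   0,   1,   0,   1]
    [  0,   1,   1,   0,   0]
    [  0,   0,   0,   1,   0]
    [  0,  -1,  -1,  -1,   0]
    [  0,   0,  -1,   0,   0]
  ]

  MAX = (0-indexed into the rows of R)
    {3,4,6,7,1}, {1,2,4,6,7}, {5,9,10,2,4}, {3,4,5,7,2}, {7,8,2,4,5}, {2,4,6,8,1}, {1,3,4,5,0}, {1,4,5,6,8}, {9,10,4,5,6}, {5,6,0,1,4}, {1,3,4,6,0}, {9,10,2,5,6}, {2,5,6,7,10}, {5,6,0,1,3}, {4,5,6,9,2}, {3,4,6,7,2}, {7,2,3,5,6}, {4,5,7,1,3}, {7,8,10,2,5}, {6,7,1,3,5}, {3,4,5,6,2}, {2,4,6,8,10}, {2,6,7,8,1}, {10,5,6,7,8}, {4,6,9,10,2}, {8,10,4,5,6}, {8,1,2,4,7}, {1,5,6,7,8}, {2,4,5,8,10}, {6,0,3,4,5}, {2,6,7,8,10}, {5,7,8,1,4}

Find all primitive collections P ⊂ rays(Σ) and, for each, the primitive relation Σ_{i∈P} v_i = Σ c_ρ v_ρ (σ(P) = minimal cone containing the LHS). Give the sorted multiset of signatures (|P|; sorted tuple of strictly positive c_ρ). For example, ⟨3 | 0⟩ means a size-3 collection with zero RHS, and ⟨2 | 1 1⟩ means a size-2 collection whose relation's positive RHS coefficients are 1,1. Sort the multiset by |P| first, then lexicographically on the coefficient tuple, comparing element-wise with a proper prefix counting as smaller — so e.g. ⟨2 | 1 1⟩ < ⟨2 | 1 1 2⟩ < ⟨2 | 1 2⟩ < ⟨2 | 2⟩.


Primitive collections (20):

  • {1,9}:  v_{1} + v_{9} = v_{4} + v_{6}  →  sig = ⟨2 | 1 1⟩
  • {1,10}:  v_{1} + v_{10} = v_{6} + v_{8}  →  sig = ⟨2 | 1 1⟩
  • {3,8}:  v_{3} + v_{8} = v_{1} + v_{5}  →  sig = ⟨2 | 1 1⟩
  • {3,10}:  v_{3} + v_{10} = v_{5} + v_{6}  →  sig = ⟨2 | 1 1⟩
  • {8,9}:  v_{8} + v_{9} = v_{4} + v_{10}  →  sig = ⟨2 | 1 1⟩
  • {7,9}:  v_{7} + v_{9} = v_{2} + v_{5} + v_{6}  →  sig = ⟨2 | 1 1 1⟩
  • {0,2}:  v_{0} + v_{2} = v_{3} + 2·v_{4} + v_{6} + v_{7}  →  sig = ⟨2 | 1 1 1 2⟩
  • {0,8}:  v_{0} + v_{8} = 2·v_{1} + v_{4} + 2·v_{5} + v_{6}  →  sig = ⟨2 | 1 1 2 2⟩
  • {0,9}:  v_{0} + v_{9} = v_{3} + 2·v_{4} + v_{5} + 2·v_{6}  →  sig = ⟨2 | 1 1 2 2⟩
  • {0,10}:  v_{0} + v_{10} = v_{1} + v_{4} + 2·v_{5} + 2·v_{6}  →  sig = ⟨2 | 1 1 2 2⟩
  • {3,9}:  v_{3} + v_{9} = v_{2} + v_{4} + 2·v_{5} + 2·v_{6}  →  sig = ⟨2 | 1 1 2 2⟩
  • {0,7}:  v_{0} + v_{7} = v_{1} + 2·v_{3}  →  sig = ⟨2 | 1 2⟩
  • {4,7,10}:  v_{4} + v_{7} + v_{10} = 0  →  sig = ⟨3 | 0⟩
  • {1,2,5}:  v_{1} + v_{2} + v_{5} = v_{4} + v_{7}  →  sig = ⟨3 | 1 1⟩
  • {1,2,3}:  v_{1} + v_{2} + v_{3} = 2·v_{4} + v_{6} + 2·v_{7}  →  sig = ⟨3 | 1 2 2⟩
  • {2,5,6,8}:  v_{2} + v_{5} + v_{6} + v_{8} = 0  →  sig = ⟨4 | 0⟩
  • {4,5,6,7}:  v_{4} + v_{5} + v_{6} + v_{7} = v_{3}  →  sig = ⟨4 | 1⟩
  • {4,6,7,8}:  v_{4} + v_{6} + v_{7} + v_{8} = v_{1}  →  sig = ⟨4 | 1⟩
  • {1,3,4,5,6}:  v_{1} + v_{3} + v_{4} + v_{5} + v_{6} = v_{0}  →  sig = ⟨5 | 1⟩
  • {2,4,5,6,10}:  v_{2} + v_{4} + v_{5} + v_{6} + v_{10} = v_{9}  →  sig = ⟨5 | 1⟩

Signatures (|P|; sorted positive RHS coefficients), sorted:
    |P|=2: 12 collections, coeffs (1,1), (1,1), (1,1), (1,1), (1,1), (1,1,1), (1,1,1,2), (1,1,2,2), (1,1,2,2), (1,1,2,2), (1,1,2,2), (1,2)
    |P|=3: 3 collections, coeffs (), (1,1), (1,2,2)
    |P|=4: 3 collections, coeffs (), (1), (1)
    |P|=5: 2 collections, coeffs (1), (1)


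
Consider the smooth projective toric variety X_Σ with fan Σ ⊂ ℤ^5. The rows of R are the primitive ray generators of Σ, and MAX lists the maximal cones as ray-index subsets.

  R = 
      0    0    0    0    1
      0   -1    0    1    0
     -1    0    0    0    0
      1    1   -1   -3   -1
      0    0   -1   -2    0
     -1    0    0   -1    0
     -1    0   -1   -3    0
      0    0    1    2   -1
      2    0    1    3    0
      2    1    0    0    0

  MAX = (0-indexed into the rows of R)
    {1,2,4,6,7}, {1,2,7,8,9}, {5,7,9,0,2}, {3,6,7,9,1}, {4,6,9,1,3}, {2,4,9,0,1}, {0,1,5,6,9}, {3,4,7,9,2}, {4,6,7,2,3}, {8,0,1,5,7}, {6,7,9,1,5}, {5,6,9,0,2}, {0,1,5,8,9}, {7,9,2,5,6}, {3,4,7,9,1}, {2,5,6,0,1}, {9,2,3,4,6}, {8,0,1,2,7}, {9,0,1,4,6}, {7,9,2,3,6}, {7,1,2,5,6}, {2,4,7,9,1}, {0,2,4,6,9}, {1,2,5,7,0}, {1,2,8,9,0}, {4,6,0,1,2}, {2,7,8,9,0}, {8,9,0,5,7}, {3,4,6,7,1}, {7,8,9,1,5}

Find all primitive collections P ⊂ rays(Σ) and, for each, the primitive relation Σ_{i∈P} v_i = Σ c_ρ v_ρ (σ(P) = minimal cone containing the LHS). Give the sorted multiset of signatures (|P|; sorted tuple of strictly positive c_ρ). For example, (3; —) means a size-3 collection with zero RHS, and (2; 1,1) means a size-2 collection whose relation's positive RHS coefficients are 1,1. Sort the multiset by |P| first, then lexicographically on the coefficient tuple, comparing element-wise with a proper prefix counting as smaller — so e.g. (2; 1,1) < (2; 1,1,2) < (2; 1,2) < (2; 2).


14 minimal non-faces of Δ(Σ) (on 10 rays):

  P = {4,5}:  v_{4} + v_{5} = v_{6}  so sig = (2; 1)
  P = {0,3}:  v_{0} + v_{3} = v_{6} + v_{9}  so sig = (2; 1,1)
  P = {4,8}:  v_{4} + v_{8} = v_{1} + v_{9}  so sig = (2; 1,1)
  P = {6,8}:  v_{6} + v_{8} = v_{1} + v_{5} + v_{9}  so sig = (2; 1,1,1)
  P = {3,8}:  v_{3} + v_{8} = v_{1} + v_{6} + v_{7} + 2·v_{9}  so sig = (2; 1,1,1,2)
  P = {3,5}:  v_{3} + v_{5} = 2·v_{6} + v_{7} + v_{9}  so sig = (2; 1,1,2)
  P = {0,4,7}:  v_{0} + v_{4} + v_{7} = 0  so sig = (3; —)
  P = {0,6,7}:  v_{0} + v_{6} + v_{7} = v_{5}  so sig = (3; 1)
  P = {2,5,8}:  v_{2} + v_{5} + v_{8} = v_{0} + v_{7}  so sig = (3; 1,1)
  P = {1,2,3}:  v_{1} + v_{2} + v_{3} = 2·v_{4} + v_{7}  so sig = (3; 1,2)
  P = {1,2,5,9}:  v_{1} + v_{2} + v_{5} + v_{9} = 0  so sig = (4; —)
  P = {0,1,7,9}:  v_{0} + v_{1} + v_{7} + v_{9} = v_{8}  so sig = (4; 1)
  P = {1,2,6,9}:  v_{1} + v_{2} + v_{6} + v_{9} = v_{4}  so sig = (4; 1)
  P = {4,6,7,9}:  v_{4} + v_{6} + v_{7} + v_{9} = v_{3}  so sig = (4; 1)

so the primitive-relation signature multiset is
{ (2; 1),  (2; 1,1) ×2,  (2; 1,1,1),  (2; 1,1,1,2),  (2; 1,1,2),  (3; —),  (3; 1),  (3; 1,1),  (3; 1,2),  (4; —),  (4; 1) ×3 }


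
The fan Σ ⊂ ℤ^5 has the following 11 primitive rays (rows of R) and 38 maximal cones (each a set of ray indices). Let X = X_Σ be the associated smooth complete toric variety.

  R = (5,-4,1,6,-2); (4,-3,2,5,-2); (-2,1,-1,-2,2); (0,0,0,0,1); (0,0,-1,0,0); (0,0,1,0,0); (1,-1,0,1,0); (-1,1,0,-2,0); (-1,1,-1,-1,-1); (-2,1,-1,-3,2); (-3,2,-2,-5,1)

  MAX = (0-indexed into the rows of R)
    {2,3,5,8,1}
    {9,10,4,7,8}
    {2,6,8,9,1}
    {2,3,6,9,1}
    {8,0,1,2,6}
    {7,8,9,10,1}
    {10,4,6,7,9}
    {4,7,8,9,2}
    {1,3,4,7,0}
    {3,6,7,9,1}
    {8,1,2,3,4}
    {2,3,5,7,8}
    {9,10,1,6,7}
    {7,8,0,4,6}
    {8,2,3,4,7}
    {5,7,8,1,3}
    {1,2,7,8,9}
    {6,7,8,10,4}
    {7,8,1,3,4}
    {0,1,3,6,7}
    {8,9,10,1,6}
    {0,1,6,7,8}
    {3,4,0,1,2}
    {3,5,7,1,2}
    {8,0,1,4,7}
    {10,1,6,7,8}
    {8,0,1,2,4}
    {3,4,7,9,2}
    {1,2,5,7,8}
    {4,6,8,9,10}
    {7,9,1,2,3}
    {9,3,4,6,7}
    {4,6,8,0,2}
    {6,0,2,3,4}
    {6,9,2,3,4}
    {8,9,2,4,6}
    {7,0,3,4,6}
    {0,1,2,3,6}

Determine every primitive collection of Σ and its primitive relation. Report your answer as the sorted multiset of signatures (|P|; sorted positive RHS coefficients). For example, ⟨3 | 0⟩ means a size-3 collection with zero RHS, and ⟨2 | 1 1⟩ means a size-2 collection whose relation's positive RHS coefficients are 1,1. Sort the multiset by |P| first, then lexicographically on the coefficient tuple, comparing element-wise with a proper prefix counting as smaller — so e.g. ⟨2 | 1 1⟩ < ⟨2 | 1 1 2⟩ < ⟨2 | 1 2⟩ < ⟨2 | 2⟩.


The 20 primitive collections of Σ (r=11, n=5):

  P={4,5}:  v_{4} + v_{5} = 0 — sig = ⟨2 | 0⟩
  P={0,5}:  v_{0} + v_{5} = v_{1} + v_{6} — sig = ⟨2 | 1 1⟩
  P={3,10}:  v_{3} + v_{10} = v_{4} + v_{7} + v_{9} — sig = ⟨2 | 1 1 1⟩
  P={5,6}:  v_{5} + v_{6} = v_{1} + v_{2} + v_{7} — sig = ⟨2 | 1 1 1⟩
  P={5,10}:  v_{5} + v_{10} = v_{1} + v_{2} + 2·v_{7} + v_{8} + v_{9} — sig = ⟨2 | 1 1 1 1 2⟩
  P={0,10}:  v_{0} + v_{10} = 4·v_{6} + v_{7} + v_{8} — sig = ⟨2 | 1 1 4⟩
  P={2,10}:  v_{2} + v_{10} = v_{8} + 2·v_{9} — sig = ⟨2 | 1 2⟩
  P={5,9}:  v_{5} + v_{9} = v_{1} + 2·v_{2} + 2·v_{7} — sig = ⟨2 | 1 2 2⟩
  P={0,9}:  v_{0} + v_{9} = 3·v_{6} — sig = ⟨2 | 3⟩
  P={1,4,6}:  v_{1} + v_{4} + v_{6} = v_{0} — sig = ⟨3 | 1⟩
  P={2,6,7}:  v_{2} + v_{6} + v_{7} = v_{9} — sig = ⟨3 | 1⟩
  P={3,6,8}:  v_{3} + v_{6} + v_{8} = v_{4} — sig = ⟨3 | 1⟩
  P={3,8,9}:  v_{3} + v_{8} + v_{9} = v_{2} + v_{4} + v_{7} — sig = ⟨3 | 1 1 1⟩
  P={1,4,10}:  v_{1} + v_{4} + v_{10} = 3·v_{6} + v_{7} + v_{8} — sig = ⟨3 | 1 1 3⟩
  P={0,3,8}:  v_{0} + v_{3} + v_{8} = v_{1} + 2·v_{4} — sig = ⟨3 | 1 2⟩
  P={0,2,7}:  v_{0} + v_{2} + v_{7} = 2·v_{6} — sig = ⟨3 | 2⟩
  P={1,4,9}:  v_{1} + v_{4} + v_{9} = 2·v_{6} — sig = ⟨3 | 2⟩
  P={1,2,4,7}:  v_{1} + v_{2} + v_{4} + v_{7} = v_{6} — sig = ⟨4 | 1⟩
  P={6,7,8,9}:  v_{6} + v_{7} + v_{8} + v_{9} = v_{10} — sig = ⟨4 | 1⟩
  P={1,2,3,7,8}:  v_{1} + v_{2} + v_{3} + v_{7} + v_{8} = 0 — sig = ⟨5 | 0⟩

Sorted signature multiset PRS(X):
    |P|=2: 9 collections, coeffs (), (1,1), (1,1,1), (1,1,1), (1,1,1,1,2), (1,1,4), (1,2), (1,2,2), (3)
    |P|=3: 8 collections, coeffs (1), (1), (1), (1,1,1), (1,1,3), (1,2), (2), (2)
    |P|=4: 2 collections, coeffs (1), (1)
    |P|=5: 1 collection, coeffs ()
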